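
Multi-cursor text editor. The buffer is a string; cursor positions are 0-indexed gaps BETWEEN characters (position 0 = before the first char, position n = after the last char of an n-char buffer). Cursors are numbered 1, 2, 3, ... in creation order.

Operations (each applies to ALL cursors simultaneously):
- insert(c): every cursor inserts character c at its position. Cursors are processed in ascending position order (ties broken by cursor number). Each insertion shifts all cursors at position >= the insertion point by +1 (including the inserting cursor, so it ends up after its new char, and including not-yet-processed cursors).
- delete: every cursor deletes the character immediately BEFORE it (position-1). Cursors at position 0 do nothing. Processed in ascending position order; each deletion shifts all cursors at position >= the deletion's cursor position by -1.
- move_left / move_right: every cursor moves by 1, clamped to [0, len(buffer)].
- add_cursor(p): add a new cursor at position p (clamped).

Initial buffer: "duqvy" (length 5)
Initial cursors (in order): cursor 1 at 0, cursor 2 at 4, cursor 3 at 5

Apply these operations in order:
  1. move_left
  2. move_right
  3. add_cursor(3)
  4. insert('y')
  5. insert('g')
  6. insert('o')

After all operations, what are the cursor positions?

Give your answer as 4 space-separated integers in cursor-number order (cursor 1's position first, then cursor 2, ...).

After op 1 (move_left): buffer="duqvy" (len 5), cursors c1@0 c2@3 c3@4, authorship .....
After op 2 (move_right): buffer="duqvy" (len 5), cursors c1@1 c2@4 c3@5, authorship .....
After op 3 (add_cursor(3)): buffer="duqvy" (len 5), cursors c1@1 c4@3 c2@4 c3@5, authorship .....
After op 4 (insert('y')): buffer="dyuqyvyyy" (len 9), cursors c1@2 c4@5 c2@7 c3@9, authorship .1..4.2.3
After op 5 (insert('g')): buffer="dyguqygvygyyg" (len 13), cursors c1@3 c4@7 c2@10 c3@13, authorship .11..44.22.33
After op 6 (insert('o')): buffer="dygouqygovygoyygo" (len 17), cursors c1@4 c4@9 c2@13 c3@17, authorship .111..444.222.333

Answer: 4 13 17 9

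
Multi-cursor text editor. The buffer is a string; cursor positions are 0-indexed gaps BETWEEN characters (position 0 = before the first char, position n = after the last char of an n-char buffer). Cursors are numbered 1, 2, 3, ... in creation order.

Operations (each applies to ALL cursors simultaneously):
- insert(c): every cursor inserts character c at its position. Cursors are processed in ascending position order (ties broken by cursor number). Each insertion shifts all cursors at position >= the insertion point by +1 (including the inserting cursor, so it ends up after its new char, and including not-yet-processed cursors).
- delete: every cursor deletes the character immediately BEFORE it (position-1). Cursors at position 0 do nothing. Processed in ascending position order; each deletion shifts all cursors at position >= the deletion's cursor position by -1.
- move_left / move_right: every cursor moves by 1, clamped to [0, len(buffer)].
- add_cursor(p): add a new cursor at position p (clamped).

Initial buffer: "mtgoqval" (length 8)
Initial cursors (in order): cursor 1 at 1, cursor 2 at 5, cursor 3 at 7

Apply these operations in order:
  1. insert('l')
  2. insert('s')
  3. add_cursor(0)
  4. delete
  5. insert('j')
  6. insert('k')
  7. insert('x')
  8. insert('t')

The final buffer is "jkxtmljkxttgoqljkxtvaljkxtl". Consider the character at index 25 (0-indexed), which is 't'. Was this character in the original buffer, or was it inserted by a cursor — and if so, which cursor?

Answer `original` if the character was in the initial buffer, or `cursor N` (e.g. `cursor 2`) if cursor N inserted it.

Answer: cursor 3

Derivation:
After op 1 (insert('l')): buffer="mltgoqlvall" (len 11), cursors c1@2 c2@7 c3@10, authorship .1....2..3.
After op 2 (insert('s')): buffer="mlstgoqlsvalsl" (len 14), cursors c1@3 c2@9 c3@13, authorship .11....22..33.
After op 3 (add_cursor(0)): buffer="mlstgoqlsvalsl" (len 14), cursors c4@0 c1@3 c2@9 c3@13, authorship .11....22..33.
After op 4 (delete): buffer="mltgoqlvall" (len 11), cursors c4@0 c1@2 c2@7 c3@10, authorship .1....2..3.
After op 5 (insert('j')): buffer="jmljtgoqljvaljl" (len 15), cursors c4@1 c1@4 c2@10 c3@14, authorship 4.11....22..33.
After op 6 (insert('k')): buffer="jkmljktgoqljkvaljkl" (len 19), cursors c4@2 c1@6 c2@13 c3@18, authorship 44.111....222..333.
After op 7 (insert('x')): buffer="jkxmljkxtgoqljkxvaljkxl" (len 23), cursors c4@3 c1@8 c2@16 c3@22, authorship 444.1111....2222..3333.
After op 8 (insert('t')): buffer="jkxtmljkxttgoqljkxtvaljkxtl" (len 27), cursors c4@4 c1@10 c2@19 c3@26, authorship 4444.11111....22222..33333.
Authorship (.=original, N=cursor N): 4 4 4 4 . 1 1 1 1 1 . . . . 2 2 2 2 2 . . 3 3 3 3 3 .
Index 25: author = 3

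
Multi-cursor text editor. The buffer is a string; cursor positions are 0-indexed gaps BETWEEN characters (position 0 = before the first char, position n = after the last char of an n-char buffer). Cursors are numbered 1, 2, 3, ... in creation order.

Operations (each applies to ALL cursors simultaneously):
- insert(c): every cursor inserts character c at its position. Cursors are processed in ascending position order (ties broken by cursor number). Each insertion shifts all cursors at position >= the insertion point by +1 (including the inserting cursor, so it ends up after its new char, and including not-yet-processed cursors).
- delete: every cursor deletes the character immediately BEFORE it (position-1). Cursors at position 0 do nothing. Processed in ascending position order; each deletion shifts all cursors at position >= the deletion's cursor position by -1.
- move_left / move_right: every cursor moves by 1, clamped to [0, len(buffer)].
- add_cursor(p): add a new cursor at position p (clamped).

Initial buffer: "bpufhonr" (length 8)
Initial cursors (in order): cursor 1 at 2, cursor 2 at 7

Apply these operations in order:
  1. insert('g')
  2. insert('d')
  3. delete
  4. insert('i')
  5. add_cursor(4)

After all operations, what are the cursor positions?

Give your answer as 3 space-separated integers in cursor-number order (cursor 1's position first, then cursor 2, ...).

After op 1 (insert('g')): buffer="bpgufhongr" (len 10), cursors c1@3 c2@9, authorship ..1.....2.
After op 2 (insert('d')): buffer="bpgdufhongdr" (len 12), cursors c1@4 c2@11, authorship ..11.....22.
After op 3 (delete): buffer="bpgufhongr" (len 10), cursors c1@3 c2@9, authorship ..1.....2.
After op 4 (insert('i')): buffer="bpgiufhongir" (len 12), cursors c1@4 c2@11, authorship ..11.....22.
After op 5 (add_cursor(4)): buffer="bpgiufhongir" (len 12), cursors c1@4 c3@4 c2@11, authorship ..11.....22.

Answer: 4 11 4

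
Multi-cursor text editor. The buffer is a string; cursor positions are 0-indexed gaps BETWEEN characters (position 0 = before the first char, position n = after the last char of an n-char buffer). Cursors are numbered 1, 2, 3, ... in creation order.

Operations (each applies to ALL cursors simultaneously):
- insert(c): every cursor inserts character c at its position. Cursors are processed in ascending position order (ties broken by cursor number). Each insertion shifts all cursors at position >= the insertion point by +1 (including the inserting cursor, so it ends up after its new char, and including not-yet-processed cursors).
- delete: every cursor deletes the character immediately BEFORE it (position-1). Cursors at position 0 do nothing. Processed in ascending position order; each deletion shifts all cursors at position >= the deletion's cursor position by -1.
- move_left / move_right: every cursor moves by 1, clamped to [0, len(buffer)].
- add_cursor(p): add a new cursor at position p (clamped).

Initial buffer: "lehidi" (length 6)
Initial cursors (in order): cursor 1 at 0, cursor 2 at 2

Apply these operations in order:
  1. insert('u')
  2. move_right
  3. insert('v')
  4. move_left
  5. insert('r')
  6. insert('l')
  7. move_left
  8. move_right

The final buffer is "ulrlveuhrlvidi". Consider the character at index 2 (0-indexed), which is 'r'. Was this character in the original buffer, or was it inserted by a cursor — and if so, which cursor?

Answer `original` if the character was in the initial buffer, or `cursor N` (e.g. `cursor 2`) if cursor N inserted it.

After op 1 (insert('u')): buffer="uleuhidi" (len 8), cursors c1@1 c2@4, authorship 1..2....
After op 2 (move_right): buffer="uleuhidi" (len 8), cursors c1@2 c2@5, authorship 1..2....
After op 3 (insert('v')): buffer="ulveuhvidi" (len 10), cursors c1@3 c2@7, authorship 1.1.2.2...
After op 4 (move_left): buffer="ulveuhvidi" (len 10), cursors c1@2 c2@6, authorship 1.1.2.2...
After op 5 (insert('r')): buffer="ulrveuhrvidi" (len 12), cursors c1@3 c2@8, authorship 1.11.2.22...
After op 6 (insert('l')): buffer="ulrlveuhrlvidi" (len 14), cursors c1@4 c2@10, authorship 1.111.2.222...
After op 7 (move_left): buffer="ulrlveuhrlvidi" (len 14), cursors c1@3 c2@9, authorship 1.111.2.222...
After op 8 (move_right): buffer="ulrlveuhrlvidi" (len 14), cursors c1@4 c2@10, authorship 1.111.2.222...
Authorship (.=original, N=cursor N): 1 . 1 1 1 . 2 . 2 2 2 . . .
Index 2: author = 1

Answer: cursor 1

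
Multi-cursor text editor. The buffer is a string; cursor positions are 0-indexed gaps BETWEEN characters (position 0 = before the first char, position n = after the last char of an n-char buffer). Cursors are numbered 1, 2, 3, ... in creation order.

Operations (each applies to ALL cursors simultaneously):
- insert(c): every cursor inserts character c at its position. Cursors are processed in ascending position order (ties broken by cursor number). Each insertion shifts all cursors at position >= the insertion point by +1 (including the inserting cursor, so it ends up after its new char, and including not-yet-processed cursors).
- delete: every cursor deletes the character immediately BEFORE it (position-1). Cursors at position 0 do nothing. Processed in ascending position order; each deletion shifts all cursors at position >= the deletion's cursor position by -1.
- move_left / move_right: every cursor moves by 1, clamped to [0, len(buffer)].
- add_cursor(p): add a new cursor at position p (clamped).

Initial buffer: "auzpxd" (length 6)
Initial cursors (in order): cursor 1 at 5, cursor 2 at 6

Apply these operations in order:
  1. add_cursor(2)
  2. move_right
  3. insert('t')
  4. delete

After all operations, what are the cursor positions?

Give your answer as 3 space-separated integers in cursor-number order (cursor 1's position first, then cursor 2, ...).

Answer: 6 6 3

Derivation:
After op 1 (add_cursor(2)): buffer="auzpxd" (len 6), cursors c3@2 c1@5 c2@6, authorship ......
After op 2 (move_right): buffer="auzpxd" (len 6), cursors c3@3 c1@6 c2@6, authorship ......
After op 3 (insert('t')): buffer="auztpxdtt" (len 9), cursors c3@4 c1@9 c2@9, authorship ...3...12
After op 4 (delete): buffer="auzpxd" (len 6), cursors c3@3 c1@6 c2@6, authorship ......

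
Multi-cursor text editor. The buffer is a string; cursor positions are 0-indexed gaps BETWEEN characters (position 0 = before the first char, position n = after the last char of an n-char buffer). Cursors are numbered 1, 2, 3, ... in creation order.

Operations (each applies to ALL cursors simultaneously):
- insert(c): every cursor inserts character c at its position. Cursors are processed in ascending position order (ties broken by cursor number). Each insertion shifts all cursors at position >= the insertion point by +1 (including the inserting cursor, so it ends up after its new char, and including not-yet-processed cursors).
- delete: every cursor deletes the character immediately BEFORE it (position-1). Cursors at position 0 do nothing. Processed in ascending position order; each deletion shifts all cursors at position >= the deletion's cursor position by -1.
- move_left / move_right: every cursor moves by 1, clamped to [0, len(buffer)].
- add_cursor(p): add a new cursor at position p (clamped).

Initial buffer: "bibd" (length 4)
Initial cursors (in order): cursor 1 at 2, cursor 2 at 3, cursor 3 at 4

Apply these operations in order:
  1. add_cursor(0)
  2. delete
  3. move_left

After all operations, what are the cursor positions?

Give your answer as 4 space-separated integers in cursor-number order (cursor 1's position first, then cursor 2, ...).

Answer: 0 0 0 0

Derivation:
After op 1 (add_cursor(0)): buffer="bibd" (len 4), cursors c4@0 c1@2 c2@3 c3@4, authorship ....
After op 2 (delete): buffer="b" (len 1), cursors c4@0 c1@1 c2@1 c3@1, authorship .
After op 3 (move_left): buffer="b" (len 1), cursors c1@0 c2@0 c3@0 c4@0, authorship .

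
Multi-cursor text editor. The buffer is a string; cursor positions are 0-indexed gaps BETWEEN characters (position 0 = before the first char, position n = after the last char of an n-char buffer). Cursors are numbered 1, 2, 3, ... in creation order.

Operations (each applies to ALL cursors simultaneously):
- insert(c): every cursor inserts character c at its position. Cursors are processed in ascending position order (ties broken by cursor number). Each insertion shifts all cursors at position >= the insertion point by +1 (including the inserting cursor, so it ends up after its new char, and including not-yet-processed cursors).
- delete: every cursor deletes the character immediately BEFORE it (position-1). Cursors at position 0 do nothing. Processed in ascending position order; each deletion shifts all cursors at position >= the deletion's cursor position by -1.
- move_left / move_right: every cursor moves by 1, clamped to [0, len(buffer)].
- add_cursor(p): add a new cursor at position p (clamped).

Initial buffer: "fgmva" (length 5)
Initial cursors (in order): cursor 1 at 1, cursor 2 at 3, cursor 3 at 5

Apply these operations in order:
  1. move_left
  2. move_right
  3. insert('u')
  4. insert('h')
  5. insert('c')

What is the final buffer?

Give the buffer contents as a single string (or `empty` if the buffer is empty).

Answer: fuhcgmuhcvauhc

Derivation:
After op 1 (move_left): buffer="fgmva" (len 5), cursors c1@0 c2@2 c3@4, authorship .....
After op 2 (move_right): buffer="fgmva" (len 5), cursors c1@1 c2@3 c3@5, authorship .....
After op 3 (insert('u')): buffer="fugmuvau" (len 8), cursors c1@2 c2@5 c3@8, authorship .1..2..3
After op 4 (insert('h')): buffer="fuhgmuhvauh" (len 11), cursors c1@3 c2@7 c3@11, authorship .11..22..33
After op 5 (insert('c')): buffer="fuhcgmuhcvauhc" (len 14), cursors c1@4 c2@9 c3@14, authorship .111..222..333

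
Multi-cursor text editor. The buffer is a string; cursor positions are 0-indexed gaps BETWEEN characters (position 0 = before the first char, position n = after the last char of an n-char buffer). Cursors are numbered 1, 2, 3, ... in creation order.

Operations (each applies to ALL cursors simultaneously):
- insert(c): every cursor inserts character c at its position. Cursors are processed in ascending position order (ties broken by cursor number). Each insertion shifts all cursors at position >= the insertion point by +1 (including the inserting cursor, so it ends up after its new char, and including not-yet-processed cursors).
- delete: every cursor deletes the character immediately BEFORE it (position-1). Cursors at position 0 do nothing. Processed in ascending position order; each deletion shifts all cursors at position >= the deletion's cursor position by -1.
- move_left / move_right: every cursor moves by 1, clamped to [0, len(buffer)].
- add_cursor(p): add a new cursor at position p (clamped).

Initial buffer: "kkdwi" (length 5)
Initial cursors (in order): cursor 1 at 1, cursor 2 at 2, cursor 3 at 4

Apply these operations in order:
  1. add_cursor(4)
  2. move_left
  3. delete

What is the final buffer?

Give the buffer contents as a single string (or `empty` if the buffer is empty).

After op 1 (add_cursor(4)): buffer="kkdwi" (len 5), cursors c1@1 c2@2 c3@4 c4@4, authorship .....
After op 2 (move_left): buffer="kkdwi" (len 5), cursors c1@0 c2@1 c3@3 c4@3, authorship .....
After op 3 (delete): buffer="wi" (len 2), cursors c1@0 c2@0 c3@0 c4@0, authorship ..

Answer: wi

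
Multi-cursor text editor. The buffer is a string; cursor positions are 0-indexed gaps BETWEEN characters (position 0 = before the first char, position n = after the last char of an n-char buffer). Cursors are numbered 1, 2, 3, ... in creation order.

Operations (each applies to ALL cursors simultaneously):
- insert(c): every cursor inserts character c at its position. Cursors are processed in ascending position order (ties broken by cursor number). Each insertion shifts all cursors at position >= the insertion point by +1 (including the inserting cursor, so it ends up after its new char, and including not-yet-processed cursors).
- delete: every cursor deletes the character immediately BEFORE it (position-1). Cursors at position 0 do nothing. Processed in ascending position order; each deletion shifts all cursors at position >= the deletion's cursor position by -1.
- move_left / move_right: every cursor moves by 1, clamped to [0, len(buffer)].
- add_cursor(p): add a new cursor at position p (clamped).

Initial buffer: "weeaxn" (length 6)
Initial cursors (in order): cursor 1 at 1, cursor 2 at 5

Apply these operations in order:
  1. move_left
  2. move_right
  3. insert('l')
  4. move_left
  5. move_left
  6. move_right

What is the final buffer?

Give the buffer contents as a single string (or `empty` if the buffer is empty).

Answer: wleeaxln

Derivation:
After op 1 (move_left): buffer="weeaxn" (len 6), cursors c1@0 c2@4, authorship ......
After op 2 (move_right): buffer="weeaxn" (len 6), cursors c1@1 c2@5, authorship ......
After op 3 (insert('l')): buffer="wleeaxln" (len 8), cursors c1@2 c2@7, authorship .1....2.
After op 4 (move_left): buffer="wleeaxln" (len 8), cursors c1@1 c2@6, authorship .1....2.
After op 5 (move_left): buffer="wleeaxln" (len 8), cursors c1@0 c2@5, authorship .1....2.
After op 6 (move_right): buffer="wleeaxln" (len 8), cursors c1@1 c2@6, authorship .1....2.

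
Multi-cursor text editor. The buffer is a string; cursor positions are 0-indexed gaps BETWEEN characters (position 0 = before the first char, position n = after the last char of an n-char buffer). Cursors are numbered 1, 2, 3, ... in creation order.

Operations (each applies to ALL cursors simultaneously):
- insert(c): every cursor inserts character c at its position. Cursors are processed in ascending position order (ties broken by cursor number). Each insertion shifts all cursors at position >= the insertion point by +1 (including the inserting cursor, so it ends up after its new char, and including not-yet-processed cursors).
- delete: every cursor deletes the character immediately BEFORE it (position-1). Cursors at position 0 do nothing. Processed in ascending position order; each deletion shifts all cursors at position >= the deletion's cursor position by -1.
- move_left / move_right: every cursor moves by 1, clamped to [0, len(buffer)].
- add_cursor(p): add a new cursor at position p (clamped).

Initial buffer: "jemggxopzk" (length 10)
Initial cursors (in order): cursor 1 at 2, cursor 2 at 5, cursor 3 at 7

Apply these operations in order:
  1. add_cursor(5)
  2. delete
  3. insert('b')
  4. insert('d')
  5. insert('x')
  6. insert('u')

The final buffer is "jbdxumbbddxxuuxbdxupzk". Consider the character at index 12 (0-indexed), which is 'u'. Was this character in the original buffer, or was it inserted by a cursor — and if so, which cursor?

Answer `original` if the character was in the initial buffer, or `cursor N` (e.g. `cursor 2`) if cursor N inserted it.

Answer: cursor 2

Derivation:
After op 1 (add_cursor(5)): buffer="jemggxopzk" (len 10), cursors c1@2 c2@5 c4@5 c3@7, authorship ..........
After op 2 (delete): buffer="jmxpzk" (len 6), cursors c1@1 c2@2 c4@2 c3@3, authorship ......
After op 3 (insert('b')): buffer="jbmbbxbpzk" (len 10), cursors c1@2 c2@5 c4@5 c3@7, authorship .1.24.3...
After op 4 (insert('d')): buffer="jbdmbbddxbdpzk" (len 14), cursors c1@3 c2@8 c4@8 c3@11, authorship .11.2424.33...
After op 5 (insert('x')): buffer="jbdxmbbddxxxbdxpzk" (len 18), cursors c1@4 c2@11 c4@11 c3@15, authorship .111.242424.333...
After op 6 (insert('u')): buffer="jbdxumbbddxxuuxbdxupzk" (len 22), cursors c1@5 c2@14 c4@14 c3@19, authorship .1111.24242424.3333...
Authorship (.=original, N=cursor N): . 1 1 1 1 . 2 4 2 4 2 4 2 4 . 3 3 3 3 . . .
Index 12: author = 2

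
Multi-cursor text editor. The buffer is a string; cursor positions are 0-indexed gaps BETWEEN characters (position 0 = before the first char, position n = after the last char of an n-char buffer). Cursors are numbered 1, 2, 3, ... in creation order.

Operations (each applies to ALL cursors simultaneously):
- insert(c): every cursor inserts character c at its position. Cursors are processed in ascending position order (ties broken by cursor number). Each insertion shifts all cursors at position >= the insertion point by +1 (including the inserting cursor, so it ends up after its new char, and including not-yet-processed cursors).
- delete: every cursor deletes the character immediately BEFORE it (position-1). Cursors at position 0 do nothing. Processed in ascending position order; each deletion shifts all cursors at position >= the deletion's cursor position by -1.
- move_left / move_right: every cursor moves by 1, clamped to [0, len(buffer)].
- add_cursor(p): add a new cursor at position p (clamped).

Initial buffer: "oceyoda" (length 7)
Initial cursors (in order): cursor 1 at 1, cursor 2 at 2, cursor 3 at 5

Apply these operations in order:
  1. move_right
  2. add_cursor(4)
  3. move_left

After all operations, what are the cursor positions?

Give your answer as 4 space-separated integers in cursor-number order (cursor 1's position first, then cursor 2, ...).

Answer: 1 2 5 3

Derivation:
After op 1 (move_right): buffer="oceyoda" (len 7), cursors c1@2 c2@3 c3@6, authorship .......
After op 2 (add_cursor(4)): buffer="oceyoda" (len 7), cursors c1@2 c2@3 c4@4 c3@6, authorship .......
After op 3 (move_left): buffer="oceyoda" (len 7), cursors c1@1 c2@2 c4@3 c3@5, authorship .......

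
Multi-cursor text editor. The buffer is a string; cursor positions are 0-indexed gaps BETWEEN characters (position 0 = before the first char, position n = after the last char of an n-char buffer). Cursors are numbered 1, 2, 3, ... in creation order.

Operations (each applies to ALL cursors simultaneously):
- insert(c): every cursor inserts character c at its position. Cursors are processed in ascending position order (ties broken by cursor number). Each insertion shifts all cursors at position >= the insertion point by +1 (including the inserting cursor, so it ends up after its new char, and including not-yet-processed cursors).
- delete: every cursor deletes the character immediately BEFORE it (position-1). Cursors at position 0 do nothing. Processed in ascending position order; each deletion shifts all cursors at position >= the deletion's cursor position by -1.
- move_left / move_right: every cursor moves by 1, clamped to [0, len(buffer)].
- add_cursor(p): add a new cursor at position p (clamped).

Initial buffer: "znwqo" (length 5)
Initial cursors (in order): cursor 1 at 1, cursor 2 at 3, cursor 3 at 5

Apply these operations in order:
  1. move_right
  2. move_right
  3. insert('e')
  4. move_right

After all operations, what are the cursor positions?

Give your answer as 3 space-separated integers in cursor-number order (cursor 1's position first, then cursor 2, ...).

Answer: 5 8 8

Derivation:
After op 1 (move_right): buffer="znwqo" (len 5), cursors c1@2 c2@4 c3@5, authorship .....
After op 2 (move_right): buffer="znwqo" (len 5), cursors c1@3 c2@5 c3@5, authorship .....
After op 3 (insert('e')): buffer="znweqoee" (len 8), cursors c1@4 c2@8 c3@8, authorship ...1..23
After op 4 (move_right): buffer="znweqoee" (len 8), cursors c1@5 c2@8 c3@8, authorship ...1..23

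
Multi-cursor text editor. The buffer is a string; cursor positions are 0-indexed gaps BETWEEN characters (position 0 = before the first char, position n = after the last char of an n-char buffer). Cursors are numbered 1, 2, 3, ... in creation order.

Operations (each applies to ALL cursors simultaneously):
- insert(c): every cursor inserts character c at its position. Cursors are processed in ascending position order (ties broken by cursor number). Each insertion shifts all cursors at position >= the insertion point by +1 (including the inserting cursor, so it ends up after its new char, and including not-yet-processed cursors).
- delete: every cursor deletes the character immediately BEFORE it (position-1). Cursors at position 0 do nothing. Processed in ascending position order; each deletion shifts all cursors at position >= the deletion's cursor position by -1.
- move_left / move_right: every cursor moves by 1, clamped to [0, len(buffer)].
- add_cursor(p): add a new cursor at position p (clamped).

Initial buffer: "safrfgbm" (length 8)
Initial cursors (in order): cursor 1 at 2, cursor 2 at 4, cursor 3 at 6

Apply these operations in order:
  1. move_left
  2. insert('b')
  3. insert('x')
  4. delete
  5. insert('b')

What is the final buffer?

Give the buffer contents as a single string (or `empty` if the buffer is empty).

After op 1 (move_left): buffer="safrfgbm" (len 8), cursors c1@1 c2@3 c3@5, authorship ........
After op 2 (insert('b')): buffer="sbafbrfbgbm" (len 11), cursors c1@2 c2@5 c3@8, authorship .1..2..3...
After op 3 (insert('x')): buffer="sbxafbxrfbxgbm" (len 14), cursors c1@3 c2@7 c3@11, authorship .11..22..33...
After op 4 (delete): buffer="sbafbrfbgbm" (len 11), cursors c1@2 c2@5 c3@8, authorship .1..2..3...
After op 5 (insert('b')): buffer="sbbafbbrfbbgbm" (len 14), cursors c1@3 c2@7 c3@11, authorship .11..22..33...

Answer: sbbafbbrfbbgbm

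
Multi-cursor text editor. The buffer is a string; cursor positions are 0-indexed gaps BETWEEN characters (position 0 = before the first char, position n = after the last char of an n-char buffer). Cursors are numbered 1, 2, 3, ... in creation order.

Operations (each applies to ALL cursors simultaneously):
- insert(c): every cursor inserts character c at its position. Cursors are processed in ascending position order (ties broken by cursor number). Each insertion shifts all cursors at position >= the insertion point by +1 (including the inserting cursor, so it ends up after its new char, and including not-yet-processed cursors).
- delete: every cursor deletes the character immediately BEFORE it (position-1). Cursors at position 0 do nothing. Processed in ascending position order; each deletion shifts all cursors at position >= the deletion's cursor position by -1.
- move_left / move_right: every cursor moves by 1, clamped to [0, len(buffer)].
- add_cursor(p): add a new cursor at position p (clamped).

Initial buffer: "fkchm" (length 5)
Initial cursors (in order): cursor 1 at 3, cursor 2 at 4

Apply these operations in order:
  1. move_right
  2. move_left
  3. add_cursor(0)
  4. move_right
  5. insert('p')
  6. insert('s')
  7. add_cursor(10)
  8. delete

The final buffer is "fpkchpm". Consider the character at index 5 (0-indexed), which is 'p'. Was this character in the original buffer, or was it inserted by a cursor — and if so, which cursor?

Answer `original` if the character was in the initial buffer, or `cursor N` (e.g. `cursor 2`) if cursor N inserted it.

After op 1 (move_right): buffer="fkchm" (len 5), cursors c1@4 c2@5, authorship .....
After op 2 (move_left): buffer="fkchm" (len 5), cursors c1@3 c2@4, authorship .....
After op 3 (add_cursor(0)): buffer="fkchm" (len 5), cursors c3@0 c1@3 c2@4, authorship .....
After op 4 (move_right): buffer="fkchm" (len 5), cursors c3@1 c1@4 c2@5, authorship .....
After op 5 (insert('p')): buffer="fpkchpmp" (len 8), cursors c3@2 c1@6 c2@8, authorship .3...1.2
After op 6 (insert('s')): buffer="fpskchpsmps" (len 11), cursors c3@3 c1@8 c2@11, authorship .33...11.22
After op 7 (add_cursor(10)): buffer="fpskchpsmps" (len 11), cursors c3@3 c1@8 c4@10 c2@11, authorship .33...11.22
After op 8 (delete): buffer="fpkchpm" (len 7), cursors c3@2 c1@6 c2@7 c4@7, authorship .3...1.
Authorship (.=original, N=cursor N): . 3 . . . 1 .
Index 5: author = 1

Answer: cursor 1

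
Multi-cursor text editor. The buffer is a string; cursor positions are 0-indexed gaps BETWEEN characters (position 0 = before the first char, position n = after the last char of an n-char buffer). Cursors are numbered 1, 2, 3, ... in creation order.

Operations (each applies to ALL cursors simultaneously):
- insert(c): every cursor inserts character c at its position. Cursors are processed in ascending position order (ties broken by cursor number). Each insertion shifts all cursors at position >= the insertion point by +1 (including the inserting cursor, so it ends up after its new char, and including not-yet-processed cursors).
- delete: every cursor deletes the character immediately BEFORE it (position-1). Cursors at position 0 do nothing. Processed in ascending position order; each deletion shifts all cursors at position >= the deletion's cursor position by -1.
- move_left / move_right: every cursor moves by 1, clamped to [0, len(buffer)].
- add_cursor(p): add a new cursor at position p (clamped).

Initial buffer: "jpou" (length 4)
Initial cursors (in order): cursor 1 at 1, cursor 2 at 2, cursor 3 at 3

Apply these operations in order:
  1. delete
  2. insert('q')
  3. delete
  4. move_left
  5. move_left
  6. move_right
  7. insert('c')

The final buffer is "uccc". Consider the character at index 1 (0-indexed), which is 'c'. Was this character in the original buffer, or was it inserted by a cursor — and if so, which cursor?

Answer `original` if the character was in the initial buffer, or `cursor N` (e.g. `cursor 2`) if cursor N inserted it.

Answer: cursor 1

Derivation:
After op 1 (delete): buffer="u" (len 1), cursors c1@0 c2@0 c3@0, authorship .
After op 2 (insert('q')): buffer="qqqu" (len 4), cursors c1@3 c2@3 c3@3, authorship 123.
After op 3 (delete): buffer="u" (len 1), cursors c1@0 c2@0 c3@0, authorship .
After op 4 (move_left): buffer="u" (len 1), cursors c1@0 c2@0 c3@0, authorship .
After op 5 (move_left): buffer="u" (len 1), cursors c1@0 c2@0 c3@0, authorship .
After op 6 (move_right): buffer="u" (len 1), cursors c1@1 c2@1 c3@1, authorship .
After op 7 (insert('c')): buffer="uccc" (len 4), cursors c1@4 c2@4 c3@4, authorship .123
Authorship (.=original, N=cursor N): . 1 2 3
Index 1: author = 1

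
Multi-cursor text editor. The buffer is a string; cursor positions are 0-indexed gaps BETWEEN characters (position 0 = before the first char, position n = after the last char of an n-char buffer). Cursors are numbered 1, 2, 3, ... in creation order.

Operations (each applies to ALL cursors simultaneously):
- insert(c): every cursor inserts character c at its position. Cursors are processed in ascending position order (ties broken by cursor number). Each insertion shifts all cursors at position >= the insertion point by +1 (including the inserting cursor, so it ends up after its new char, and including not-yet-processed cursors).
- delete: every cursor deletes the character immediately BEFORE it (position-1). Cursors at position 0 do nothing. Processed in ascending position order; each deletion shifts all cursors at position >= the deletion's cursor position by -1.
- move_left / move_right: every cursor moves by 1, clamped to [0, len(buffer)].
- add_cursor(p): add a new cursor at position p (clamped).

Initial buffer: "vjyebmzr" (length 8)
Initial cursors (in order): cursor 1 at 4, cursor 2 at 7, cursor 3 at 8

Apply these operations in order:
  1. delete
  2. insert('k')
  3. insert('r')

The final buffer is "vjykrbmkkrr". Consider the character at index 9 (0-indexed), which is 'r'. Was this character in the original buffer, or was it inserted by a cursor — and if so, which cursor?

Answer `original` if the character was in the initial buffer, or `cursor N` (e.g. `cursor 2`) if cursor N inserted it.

After op 1 (delete): buffer="vjybm" (len 5), cursors c1@3 c2@5 c3@5, authorship .....
After op 2 (insert('k')): buffer="vjykbmkk" (len 8), cursors c1@4 c2@8 c3@8, authorship ...1..23
After op 3 (insert('r')): buffer="vjykrbmkkrr" (len 11), cursors c1@5 c2@11 c3@11, authorship ...11..2323
Authorship (.=original, N=cursor N): . . . 1 1 . . 2 3 2 3
Index 9: author = 2

Answer: cursor 2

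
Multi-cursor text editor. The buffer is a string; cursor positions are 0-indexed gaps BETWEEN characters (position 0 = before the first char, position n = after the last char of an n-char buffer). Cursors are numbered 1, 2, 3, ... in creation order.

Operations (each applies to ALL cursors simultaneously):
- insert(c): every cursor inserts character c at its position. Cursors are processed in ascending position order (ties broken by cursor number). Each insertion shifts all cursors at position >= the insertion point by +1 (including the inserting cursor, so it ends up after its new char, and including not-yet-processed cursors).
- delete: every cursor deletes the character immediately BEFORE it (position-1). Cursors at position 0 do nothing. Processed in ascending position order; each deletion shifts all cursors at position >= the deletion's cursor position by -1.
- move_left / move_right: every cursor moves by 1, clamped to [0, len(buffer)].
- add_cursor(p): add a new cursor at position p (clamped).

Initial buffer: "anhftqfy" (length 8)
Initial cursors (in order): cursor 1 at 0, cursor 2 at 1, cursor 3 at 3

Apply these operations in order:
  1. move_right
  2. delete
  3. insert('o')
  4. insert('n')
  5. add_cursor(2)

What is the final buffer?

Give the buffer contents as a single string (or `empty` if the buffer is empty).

After op 1 (move_right): buffer="anhftqfy" (len 8), cursors c1@1 c2@2 c3@4, authorship ........
After op 2 (delete): buffer="htqfy" (len 5), cursors c1@0 c2@0 c3@1, authorship .....
After op 3 (insert('o')): buffer="oohotqfy" (len 8), cursors c1@2 c2@2 c3@4, authorship 12.3....
After op 4 (insert('n')): buffer="oonnhontqfy" (len 11), cursors c1@4 c2@4 c3@7, authorship 1212.33....
After op 5 (add_cursor(2)): buffer="oonnhontqfy" (len 11), cursors c4@2 c1@4 c2@4 c3@7, authorship 1212.33....

Answer: oonnhontqfy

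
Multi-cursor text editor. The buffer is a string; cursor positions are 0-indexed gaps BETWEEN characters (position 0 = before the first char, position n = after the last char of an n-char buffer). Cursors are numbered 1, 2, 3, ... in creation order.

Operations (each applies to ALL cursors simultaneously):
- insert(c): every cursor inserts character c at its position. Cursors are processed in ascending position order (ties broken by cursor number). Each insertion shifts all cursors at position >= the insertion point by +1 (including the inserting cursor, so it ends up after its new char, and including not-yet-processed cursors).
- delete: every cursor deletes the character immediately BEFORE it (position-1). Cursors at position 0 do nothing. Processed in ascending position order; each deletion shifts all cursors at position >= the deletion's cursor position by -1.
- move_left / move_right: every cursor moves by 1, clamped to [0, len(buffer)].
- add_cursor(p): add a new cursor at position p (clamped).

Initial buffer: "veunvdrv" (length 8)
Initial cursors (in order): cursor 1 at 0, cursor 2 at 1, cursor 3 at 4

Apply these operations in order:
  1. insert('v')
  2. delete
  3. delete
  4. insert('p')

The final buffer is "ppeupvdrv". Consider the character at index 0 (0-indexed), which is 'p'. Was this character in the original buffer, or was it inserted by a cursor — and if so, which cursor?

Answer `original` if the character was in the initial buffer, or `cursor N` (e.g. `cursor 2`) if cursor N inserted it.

Answer: cursor 1

Derivation:
After op 1 (insert('v')): buffer="vvveunvvdrv" (len 11), cursors c1@1 c2@3 c3@7, authorship 1.2...3....
After op 2 (delete): buffer="veunvdrv" (len 8), cursors c1@0 c2@1 c3@4, authorship ........
After op 3 (delete): buffer="euvdrv" (len 6), cursors c1@0 c2@0 c3@2, authorship ......
After op 4 (insert('p')): buffer="ppeupvdrv" (len 9), cursors c1@2 c2@2 c3@5, authorship 12..3....
Authorship (.=original, N=cursor N): 1 2 . . 3 . . . .
Index 0: author = 1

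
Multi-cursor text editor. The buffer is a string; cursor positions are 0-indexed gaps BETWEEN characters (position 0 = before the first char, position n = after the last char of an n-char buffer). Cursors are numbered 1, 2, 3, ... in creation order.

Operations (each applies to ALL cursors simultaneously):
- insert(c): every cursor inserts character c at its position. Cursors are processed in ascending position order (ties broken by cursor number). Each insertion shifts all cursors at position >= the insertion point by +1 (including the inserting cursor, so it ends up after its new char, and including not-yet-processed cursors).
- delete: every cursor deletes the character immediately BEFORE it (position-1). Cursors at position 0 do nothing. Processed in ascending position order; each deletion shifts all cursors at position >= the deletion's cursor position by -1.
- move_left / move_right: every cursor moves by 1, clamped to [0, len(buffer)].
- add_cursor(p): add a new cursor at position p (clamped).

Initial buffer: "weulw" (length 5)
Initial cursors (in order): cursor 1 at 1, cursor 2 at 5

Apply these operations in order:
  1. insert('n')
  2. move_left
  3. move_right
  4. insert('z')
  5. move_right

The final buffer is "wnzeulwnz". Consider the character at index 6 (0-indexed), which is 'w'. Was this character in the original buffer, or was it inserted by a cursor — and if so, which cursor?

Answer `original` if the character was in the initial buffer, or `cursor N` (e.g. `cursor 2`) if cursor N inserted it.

After op 1 (insert('n')): buffer="wneulwn" (len 7), cursors c1@2 c2@7, authorship .1....2
After op 2 (move_left): buffer="wneulwn" (len 7), cursors c1@1 c2@6, authorship .1....2
After op 3 (move_right): buffer="wneulwn" (len 7), cursors c1@2 c2@7, authorship .1....2
After op 4 (insert('z')): buffer="wnzeulwnz" (len 9), cursors c1@3 c2@9, authorship .11....22
After op 5 (move_right): buffer="wnzeulwnz" (len 9), cursors c1@4 c2@9, authorship .11....22
Authorship (.=original, N=cursor N): . 1 1 . . . . 2 2
Index 6: author = original

Answer: original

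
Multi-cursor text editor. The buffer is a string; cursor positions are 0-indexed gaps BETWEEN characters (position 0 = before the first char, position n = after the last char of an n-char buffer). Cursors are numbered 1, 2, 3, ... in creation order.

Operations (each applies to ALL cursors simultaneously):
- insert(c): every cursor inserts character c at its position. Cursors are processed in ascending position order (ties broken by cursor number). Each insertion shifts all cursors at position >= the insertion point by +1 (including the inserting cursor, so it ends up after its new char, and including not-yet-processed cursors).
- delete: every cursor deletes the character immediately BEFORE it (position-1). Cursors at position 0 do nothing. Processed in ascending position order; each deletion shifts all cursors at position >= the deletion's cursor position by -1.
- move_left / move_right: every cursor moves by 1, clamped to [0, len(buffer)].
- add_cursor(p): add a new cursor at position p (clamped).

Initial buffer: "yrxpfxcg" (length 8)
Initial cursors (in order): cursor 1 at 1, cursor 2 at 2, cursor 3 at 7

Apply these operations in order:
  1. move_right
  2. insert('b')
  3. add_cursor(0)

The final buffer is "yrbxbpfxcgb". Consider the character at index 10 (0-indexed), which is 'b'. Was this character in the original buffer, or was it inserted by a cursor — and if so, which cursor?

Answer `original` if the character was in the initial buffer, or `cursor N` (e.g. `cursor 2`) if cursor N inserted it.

Answer: cursor 3

Derivation:
After op 1 (move_right): buffer="yrxpfxcg" (len 8), cursors c1@2 c2@3 c3@8, authorship ........
After op 2 (insert('b')): buffer="yrbxbpfxcgb" (len 11), cursors c1@3 c2@5 c3@11, authorship ..1.2.....3
After op 3 (add_cursor(0)): buffer="yrbxbpfxcgb" (len 11), cursors c4@0 c1@3 c2@5 c3@11, authorship ..1.2.....3
Authorship (.=original, N=cursor N): . . 1 . 2 . . . . . 3
Index 10: author = 3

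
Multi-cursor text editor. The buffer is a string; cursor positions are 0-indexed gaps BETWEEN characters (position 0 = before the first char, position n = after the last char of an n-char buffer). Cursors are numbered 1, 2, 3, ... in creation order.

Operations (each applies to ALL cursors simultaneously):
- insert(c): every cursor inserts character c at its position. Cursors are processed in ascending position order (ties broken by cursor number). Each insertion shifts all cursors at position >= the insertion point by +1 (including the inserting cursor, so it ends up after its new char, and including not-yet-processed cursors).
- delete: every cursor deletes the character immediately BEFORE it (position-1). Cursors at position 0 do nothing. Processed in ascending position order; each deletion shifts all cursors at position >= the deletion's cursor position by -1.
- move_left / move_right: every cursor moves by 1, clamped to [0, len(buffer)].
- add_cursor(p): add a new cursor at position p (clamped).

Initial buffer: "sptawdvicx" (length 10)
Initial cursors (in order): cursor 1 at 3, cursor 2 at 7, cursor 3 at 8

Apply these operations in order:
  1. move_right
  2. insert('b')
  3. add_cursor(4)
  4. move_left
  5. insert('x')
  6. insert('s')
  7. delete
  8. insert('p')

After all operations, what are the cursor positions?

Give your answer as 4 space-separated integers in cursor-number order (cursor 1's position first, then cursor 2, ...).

Answer: 8 15 19 5

Derivation:
After op 1 (move_right): buffer="sptawdvicx" (len 10), cursors c1@4 c2@8 c3@9, authorship ..........
After op 2 (insert('b')): buffer="sptabwdvibcbx" (len 13), cursors c1@5 c2@10 c3@12, authorship ....1....2.3.
After op 3 (add_cursor(4)): buffer="sptabwdvibcbx" (len 13), cursors c4@4 c1@5 c2@10 c3@12, authorship ....1....2.3.
After op 4 (move_left): buffer="sptabwdvibcbx" (len 13), cursors c4@3 c1@4 c2@9 c3@11, authorship ....1....2.3.
After op 5 (insert('x')): buffer="sptxaxbwdvixbcxbx" (len 17), cursors c4@4 c1@6 c2@12 c3@15, authorship ...4.11....22.33.
After op 6 (insert('s')): buffer="sptxsaxsbwdvixsbcxsbx" (len 21), cursors c4@5 c1@8 c2@15 c3@19, authorship ...44.111....222.333.
After op 7 (delete): buffer="sptxaxbwdvixbcxbx" (len 17), cursors c4@4 c1@6 c2@12 c3@15, authorship ...4.11....22.33.
After op 8 (insert('p')): buffer="sptxpaxpbwdvixpbcxpbx" (len 21), cursors c4@5 c1@8 c2@15 c3@19, authorship ...44.111....222.333.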